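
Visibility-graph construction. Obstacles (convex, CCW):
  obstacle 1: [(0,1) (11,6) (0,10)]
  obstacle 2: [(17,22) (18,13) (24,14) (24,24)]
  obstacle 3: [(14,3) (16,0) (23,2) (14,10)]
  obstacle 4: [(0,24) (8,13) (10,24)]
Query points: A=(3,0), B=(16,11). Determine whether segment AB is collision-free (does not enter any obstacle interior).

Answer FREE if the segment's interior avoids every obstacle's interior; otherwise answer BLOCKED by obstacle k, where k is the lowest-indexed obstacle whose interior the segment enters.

BLOCKED by obstacle 1

Obstacle 1 [(0,1) (11,6) (0,10)]:
  edge (0,1)–(11,6): crosses AB
  edge (11,6)–(0,10): crosses AB
  edge (0,10)–(0,1): clear
  → BLOCKED
Obstacle 2 [(17,22) (18,13) (24,14) (24,24)]:
  edge (17,22)–(18,13): clear
  edge (18,13)–(24,14): clear
  edge (24,14)–(24,24): clear
  edge (24,24)–(17,22): clear
  midpoint (19/2,11/2) outside
  → clear
Obstacle 3 [(14,3) (16,0) (23,2) (14,10)]:
  edge (14,3)–(16,0): clear
  edge (16,0)–(23,2): clear
  edge (23,2)–(14,10): crosses AB
  edge (14,10)–(14,3): crosses AB
  → BLOCKED
Obstacle 4 [(0,24) (8,13) (10,24)]:
  edge (0,24)–(8,13): clear
  edge (8,13)–(10,24): clear
  edge (10,24)–(0,24): clear
  midpoint (19/2,11/2) outside
  → clear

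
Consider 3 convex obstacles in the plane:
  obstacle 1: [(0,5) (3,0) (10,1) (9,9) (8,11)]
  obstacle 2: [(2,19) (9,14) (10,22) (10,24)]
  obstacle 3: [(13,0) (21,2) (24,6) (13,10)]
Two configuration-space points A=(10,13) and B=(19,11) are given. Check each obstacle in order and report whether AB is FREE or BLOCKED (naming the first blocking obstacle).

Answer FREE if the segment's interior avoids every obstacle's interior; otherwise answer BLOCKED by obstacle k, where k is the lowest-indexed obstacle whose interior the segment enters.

Obstacle 1 [(0,5) (3,0) (10,1) (9,9) (8,11)]:
  edge (0,5)–(3,0): clear
  edge (3,0)–(10,1): clear
  edge (10,1)–(9,9): clear
  edge (9,9)–(8,11): clear
  edge (8,11)–(0,5): clear
  midpoint (29/2,12) outside
  → clear
Obstacle 2 [(2,19) (9,14) (10,22) (10,24)]:
  edge (2,19)–(9,14): clear
  edge (9,14)–(10,22): clear
  edge (10,22)–(10,24): clear
  edge (10,24)–(2,19): clear
  midpoint (29/2,12) outside
  → clear
Obstacle 3 [(13,0) (21,2) (24,6) (13,10)]:
  edge (13,0)–(21,2): clear
  edge (21,2)–(24,6): clear
  edge (24,6)–(13,10): clear
  edge (13,10)–(13,0): clear
  midpoint (29/2,12) outside
  → clear

FREE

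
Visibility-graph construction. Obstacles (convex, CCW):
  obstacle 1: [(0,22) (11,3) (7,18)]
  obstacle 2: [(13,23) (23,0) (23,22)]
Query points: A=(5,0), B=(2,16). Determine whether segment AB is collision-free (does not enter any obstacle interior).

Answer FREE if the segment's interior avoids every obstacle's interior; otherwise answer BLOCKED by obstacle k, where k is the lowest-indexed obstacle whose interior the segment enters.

FREE

Obstacle 1 [(0,22) (11,3) (7,18)]:
  edge (0,22)–(11,3): clear
  edge (11,3)–(7,18): clear
  edge (7,18)–(0,22): clear
  midpoint (7/2,8) outside
  → clear
Obstacle 2 [(13,23) (23,0) (23,22)]:
  edge (13,23)–(23,0): clear
  edge (23,0)–(23,22): clear
  edge (23,22)–(13,23): clear
  midpoint (7/2,8) outside
  → clear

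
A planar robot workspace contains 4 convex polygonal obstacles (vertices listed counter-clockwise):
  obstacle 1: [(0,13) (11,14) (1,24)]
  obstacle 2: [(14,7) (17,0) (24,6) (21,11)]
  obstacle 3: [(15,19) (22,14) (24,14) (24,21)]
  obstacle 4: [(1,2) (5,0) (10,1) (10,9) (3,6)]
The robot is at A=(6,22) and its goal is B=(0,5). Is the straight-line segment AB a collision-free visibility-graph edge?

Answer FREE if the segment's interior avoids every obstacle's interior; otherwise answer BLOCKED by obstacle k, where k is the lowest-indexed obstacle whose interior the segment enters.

BLOCKED by obstacle 1

Obstacle 1 [(0,13) (11,14) (1,24)]:
  edge (0,13)–(11,14): crosses AB
  edge (11,14)–(1,24): crosses AB
  edge (1,24)–(0,13): clear
  → BLOCKED
Obstacle 2 [(14,7) (17,0) (24,6) (21,11)]:
  edge (14,7)–(17,0): clear
  edge (17,0)–(24,6): clear
  edge (24,6)–(21,11): clear
  edge (21,11)–(14,7): clear
  midpoint (3,27/2) outside
  → clear
Obstacle 3 [(15,19) (22,14) (24,14) (24,21)]:
  edge (15,19)–(22,14): clear
  edge (22,14)–(24,14): clear
  edge (24,14)–(24,21): clear
  edge (24,21)–(15,19): clear
  midpoint (3,27/2) outside
  → clear
Obstacle 4 [(1,2) (5,0) (10,1) (10,9) (3,6)]:
  edge (1,2)–(5,0): clear
  edge (5,0)–(10,1): clear
  edge (10,1)–(10,9): clear
  edge (10,9)–(3,6): clear
  edge (3,6)–(1,2): clear
  midpoint (3,27/2) outside
  → clear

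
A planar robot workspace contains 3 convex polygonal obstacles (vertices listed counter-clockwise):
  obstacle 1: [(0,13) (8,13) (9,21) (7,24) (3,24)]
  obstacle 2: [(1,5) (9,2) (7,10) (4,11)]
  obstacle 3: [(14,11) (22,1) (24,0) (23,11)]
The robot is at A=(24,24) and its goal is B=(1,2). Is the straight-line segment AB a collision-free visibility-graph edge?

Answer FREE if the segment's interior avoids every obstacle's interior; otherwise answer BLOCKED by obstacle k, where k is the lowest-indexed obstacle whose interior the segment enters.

BLOCKED by obstacle 2

Obstacle 1 [(0,13) (8,13) (9,21) (7,24) (3,24)]:
  edge (0,13)–(8,13): clear
  edge (8,13)–(9,21): clear
  edge (9,21)–(7,24): clear
  edge (7,24)–(3,24): clear
  edge (3,24)–(0,13): clear
  midpoint (25/2,13) outside
  → clear
Obstacle 2 [(1,5) (9,2) (7,10) (4,11)]:
  edge (1,5)–(9,2): crosses AB
  edge (9,2)–(7,10): crosses AB
  edge (7,10)–(4,11): clear
  edge (4,11)–(1,5): clear
  → BLOCKED
Obstacle 3 [(14,11) (22,1) (24,0) (23,11)]:
  edge (14,11)–(22,1): clear
  edge (22,1)–(24,0): clear
  edge (24,0)–(23,11): clear
  edge (23,11)–(14,11): clear
  midpoint (25/2,13) outside
  → clear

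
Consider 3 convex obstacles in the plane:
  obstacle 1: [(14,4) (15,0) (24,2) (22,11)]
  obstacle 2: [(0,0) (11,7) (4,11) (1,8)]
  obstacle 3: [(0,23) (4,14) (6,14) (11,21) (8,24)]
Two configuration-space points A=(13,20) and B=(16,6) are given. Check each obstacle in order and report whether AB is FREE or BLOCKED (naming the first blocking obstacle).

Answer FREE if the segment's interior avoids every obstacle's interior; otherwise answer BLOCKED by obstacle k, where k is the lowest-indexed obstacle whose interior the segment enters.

Obstacle 1 [(14,4) (15,0) (24,2) (22,11)]:
  edge (14,4)–(15,0): clear
  edge (15,0)–(24,2): clear
  edge (24,2)–(22,11): clear
  edge (22,11)–(14,4): clear
  midpoint (29/2,13) outside
  → clear
Obstacle 2 [(0,0) (11,7) (4,11) (1,8)]:
  edge (0,0)–(11,7): clear
  edge (11,7)–(4,11): clear
  edge (4,11)–(1,8): clear
  edge (1,8)–(0,0): clear
  midpoint (29/2,13) outside
  → clear
Obstacle 3 [(0,23) (4,14) (6,14) (11,21) (8,24)]:
  edge (0,23)–(4,14): clear
  edge (4,14)–(6,14): clear
  edge (6,14)–(11,21): clear
  edge (11,21)–(8,24): clear
  edge (8,24)–(0,23): clear
  midpoint (29/2,13) outside
  → clear

FREE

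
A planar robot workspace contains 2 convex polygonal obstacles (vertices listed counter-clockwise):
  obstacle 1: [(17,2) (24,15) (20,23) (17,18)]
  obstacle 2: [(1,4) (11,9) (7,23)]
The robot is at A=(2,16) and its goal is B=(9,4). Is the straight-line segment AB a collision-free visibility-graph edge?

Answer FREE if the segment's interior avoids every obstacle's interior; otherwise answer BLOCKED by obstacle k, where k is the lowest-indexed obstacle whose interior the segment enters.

Obstacle 1 [(17,2) (24,15) (20,23) (17,18)]:
  edge (17,2)–(24,15): clear
  edge (24,15)–(20,23): clear
  edge (20,23)–(17,18): clear
  edge (17,18)–(17,2): clear
  midpoint (11/2,10) outside
  → clear
Obstacle 2 [(1,4) (11,9) (7,23)]:
  edge (1,4)–(11,9): crosses AB
  edge (11,9)–(7,23): clear
  edge (7,23)–(1,4): crosses AB
  → BLOCKED

BLOCKED by obstacle 2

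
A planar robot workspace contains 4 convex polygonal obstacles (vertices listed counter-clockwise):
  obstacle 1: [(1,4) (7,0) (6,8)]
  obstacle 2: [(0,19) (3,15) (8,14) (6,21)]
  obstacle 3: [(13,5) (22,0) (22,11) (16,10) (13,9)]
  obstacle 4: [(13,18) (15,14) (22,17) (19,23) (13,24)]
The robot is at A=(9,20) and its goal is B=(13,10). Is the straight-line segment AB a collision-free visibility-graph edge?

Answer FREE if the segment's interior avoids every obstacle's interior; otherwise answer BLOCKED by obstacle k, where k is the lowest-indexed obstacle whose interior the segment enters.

Obstacle 1 [(1,4) (7,0) (6,8)]:
  edge (1,4)–(7,0): clear
  edge (7,0)–(6,8): clear
  edge (6,8)–(1,4): clear
  midpoint (11,15) outside
  → clear
Obstacle 2 [(0,19) (3,15) (8,14) (6,21)]:
  edge (0,19)–(3,15): clear
  edge (3,15)–(8,14): clear
  edge (8,14)–(6,21): clear
  edge (6,21)–(0,19): clear
  midpoint (11,15) outside
  → clear
Obstacle 3 [(13,5) (22,0) (22,11) (16,10) (13,9)]:
  edge (13,5)–(22,0): clear
  edge (22,0)–(22,11): clear
  edge (22,11)–(16,10): clear
  edge (16,10)–(13,9): clear
  edge (13,9)–(13,5): clear
  midpoint (11,15) outside
  → clear
Obstacle 4 [(13,18) (15,14) (22,17) (19,23) (13,24)]:
  edge (13,18)–(15,14): clear
  edge (15,14)–(22,17): clear
  edge (22,17)–(19,23): clear
  edge (19,23)–(13,24): clear
  edge (13,24)–(13,18): clear
  midpoint (11,15) outside
  → clear

FREE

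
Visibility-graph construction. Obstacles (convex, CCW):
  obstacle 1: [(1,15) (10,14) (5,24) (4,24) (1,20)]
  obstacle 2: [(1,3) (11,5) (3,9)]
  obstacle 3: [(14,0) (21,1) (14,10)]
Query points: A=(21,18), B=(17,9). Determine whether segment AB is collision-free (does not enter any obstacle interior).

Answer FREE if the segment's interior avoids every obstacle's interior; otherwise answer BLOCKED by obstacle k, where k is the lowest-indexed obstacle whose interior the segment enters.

Obstacle 1 [(1,15) (10,14) (5,24) (4,24) (1,20)]:
  edge (1,15)–(10,14): clear
  edge (10,14)–(5,24): clear
  edge (5,24)–(4,24): clear
  edge (4,24)–(1,20): clear
  edge (1,20)–(1,15): clear
  midpoint (19,27/2) outside
  → clear
Obstacle 2 [(1,3) (11,5) (3,9)]:
  edge (1,3)–(11,5): clear
  edge (11,5)–(3,9): clear
  edge (3,9)–(1,3): clear
  midpoint (19,27/2) outside
  → clear
Obstacle 3 [(14,0) (21,1) (14,10)]:
  edge (14,0)–(21,1): clear
  edge (21,1)–(14,10): clear
  edge (14,10)–(14,0): clear
  midpoint (19,27/2) outside
  → clear

FREE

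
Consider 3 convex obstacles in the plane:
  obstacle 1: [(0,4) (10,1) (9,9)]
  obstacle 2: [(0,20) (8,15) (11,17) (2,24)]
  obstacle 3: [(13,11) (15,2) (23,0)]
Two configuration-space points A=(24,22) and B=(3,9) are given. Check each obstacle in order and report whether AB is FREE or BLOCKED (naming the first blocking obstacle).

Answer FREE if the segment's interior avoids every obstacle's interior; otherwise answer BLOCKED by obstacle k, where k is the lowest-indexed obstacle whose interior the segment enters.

FREE

Obstacle 1 [(0,4) (10,1) (9,9)]:
  edge (0,4)–(10,1): clear
  edge (10,1)–(9,9): clear
  edge (9,9)–(0,4): clear
  midpoint (27/2,31/2) outside
  → clear
Obstacle 2 [(0,20) (8,15) (11,17) (2,24)]:
  edge (0,20)–(8,15): clear
  edge (8,15)–(11,17): clear
  edge (11,17)–(2,24): clear
  edge (2,24)–(0,20): clear
  midpoint (27/2,31/2) outside
  → clear
Obstacle 3 [(13,11) (15,2) (23,0)]:
  edge (13,11)–(15,2): clear
  edge (15,2)–(23,0): clear
  edge (23,0)–(13,11): clear
  midpoint (27/2,31/2) outside
  → clear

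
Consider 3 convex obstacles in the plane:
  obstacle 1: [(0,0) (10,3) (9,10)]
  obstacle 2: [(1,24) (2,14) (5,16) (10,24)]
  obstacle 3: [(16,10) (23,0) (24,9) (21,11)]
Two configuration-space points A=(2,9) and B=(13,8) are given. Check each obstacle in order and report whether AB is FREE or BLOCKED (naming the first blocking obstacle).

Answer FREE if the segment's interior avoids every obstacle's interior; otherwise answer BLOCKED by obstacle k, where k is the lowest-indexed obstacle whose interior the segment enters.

BLOCKED by obstacle 1

Obstacle 1 [(0,0) (10,3) (9,10)]:
  edge (0,0)–(10,3): clear
  edge (10,3)–(9,10): crosses AB
  edge (9,10)–(0,0): crosses AB
  → BLOCKED
Obstacle 2 [(1,24) (2,14) (5,16) (10,24)]:
  edge (1,24)–(2,14): clear
  edge (2,14)–(5,16): clear
  edge (5,16)–(10,24): clear
  edge (10,24)–(1,24): clear
  midpoint (15/2,17/2) outside
  → clear
Obstacle 3 [(16,10) (23,0) (24,9) (21,11)]:
  edge (16,10)–(23,0): clear
  edge (23,0)–(24,9): clear
  edge (24,9)–(21,11): clear
  edge (21,11)–(16,10): clear
  midpoint (15/2,17/2) outside
  → clear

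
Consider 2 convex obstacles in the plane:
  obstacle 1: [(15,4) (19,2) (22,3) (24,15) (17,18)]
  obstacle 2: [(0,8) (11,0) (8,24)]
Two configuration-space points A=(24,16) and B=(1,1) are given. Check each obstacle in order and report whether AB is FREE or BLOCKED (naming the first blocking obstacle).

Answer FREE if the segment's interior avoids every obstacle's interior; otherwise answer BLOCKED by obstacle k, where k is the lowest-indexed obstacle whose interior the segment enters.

Obstacle 1 [(15,4) (19,2) (22,3) (24,15) (17,18)]:
  edge (15,4)–(19,2): clear
  edge (19,2)–(22,3): clear
  edge (22,3)–(24,15): clear
  edge (24,15)–(17,18): crosses AB
  edge (17,18)–(15,4): crosses AB
  → BLOCKED
Obstacle 2 [(0,8) (11,0) (8,24)]:
  edge (0,8)–(11,0): crosses AB
  edge (11,0)–(8,24): crosses AB
  edge (8,24)–(0,8): clear
  → BLOCKED

BLOCKED by obstacle 1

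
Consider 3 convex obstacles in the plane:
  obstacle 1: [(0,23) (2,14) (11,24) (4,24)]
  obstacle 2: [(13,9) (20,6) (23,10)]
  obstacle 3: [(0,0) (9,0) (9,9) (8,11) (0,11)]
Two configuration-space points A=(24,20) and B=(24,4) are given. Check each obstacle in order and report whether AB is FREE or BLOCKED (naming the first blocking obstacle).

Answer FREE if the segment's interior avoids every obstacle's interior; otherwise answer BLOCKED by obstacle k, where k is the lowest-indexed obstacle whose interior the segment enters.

FREE

Obstacle 1 [(0,23) (2,14) (11,24) (4,24)]:
  edge (0,23)–(2,14): clear
  edge (2,14)–(11,24): clear
  edge (11,24)–(4,24): clear
  edge (4,24)–(0,23): clear
  midpoint (24,12) outside
  → clear
Obstacle 2 [(13,9) (20,6) (23,10)]:
  edge (13,9)–(20,6): clear
  edge (20,6)–(23,10): clear
  edge (23,10)–(13,9): clear
  midpoint (24,12) outside
  → clear
Obstacle 3 [(0,0) (9,0) (9,9) (8,11) (0,11)]:
  edge (0,0)–(9,0): clear
  edge (9,0)–(9,9): clear
  edge (9,9)–(8,11): clear
  edge (8,11)–(0,11): clear
  edge (0,11)–(0,0): clear
  midpoint (24,12) outside
  → clear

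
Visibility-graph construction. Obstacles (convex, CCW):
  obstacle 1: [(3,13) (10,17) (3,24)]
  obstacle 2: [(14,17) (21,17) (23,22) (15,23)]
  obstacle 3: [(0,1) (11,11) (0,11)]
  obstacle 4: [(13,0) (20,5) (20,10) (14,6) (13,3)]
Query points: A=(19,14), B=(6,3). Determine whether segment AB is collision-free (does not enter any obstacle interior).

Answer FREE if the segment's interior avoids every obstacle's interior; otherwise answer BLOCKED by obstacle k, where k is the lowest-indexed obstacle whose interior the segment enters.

Obstacle 1 [(3,13) (10,17) (3,24)]:
  edge (3,13)–(10,17): clear
  edge (10,17)–(3,24): clear
  edge (3,24)–(3,13): clear
  midpoint (25/2,17/2) outside
  → clear
Obstacle 2 [(14,17) (21,17) (23,22) (15,23)]:
  edge (14,17)–(21,17): clear
  edge (21,17)–(23,22): clear
  edge (23,22)–(15,23): clear
  edge (15,23)–(14,17): clear
  midpoint (25/2,17/2) outside
  → clear
Obstacle 3 [(0,1) (11,11) (0,11)]:
  edge (0,1)–(11,11): clear
  edge (11,11)–(0,11): clear
  edge (0,11)–(0,1): clear
  midpoint (25/2,17/2) outside
  → clear
Obstacle 4 [(13,0) (20,5) (20,10) (14,6) (13,3)]:
  edge (13,0)–(20,5): clear
  edge (20,5)–(20,10): clear
  edge (20,10)–(14,6): clear
  edge (14,6)–(13,3): clear
  edge (13,3)–(13,0): clear
  midpoint (25/2,17/2) outside
  → clear

FREE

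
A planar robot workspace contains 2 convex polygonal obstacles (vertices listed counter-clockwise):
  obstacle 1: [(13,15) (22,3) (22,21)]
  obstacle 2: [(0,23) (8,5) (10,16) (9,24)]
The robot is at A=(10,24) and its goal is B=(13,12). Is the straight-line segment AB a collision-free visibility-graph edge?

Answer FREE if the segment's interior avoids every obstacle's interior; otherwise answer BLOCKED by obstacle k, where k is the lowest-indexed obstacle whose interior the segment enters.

FREE

Obstacle 1 [(13,15) (22,3) (22,21)]:
  edge (13,15)–(22,3): clear
  edge (22,3)–(22,21): clear
  edge (22,21)–(13,15): clear
  midpoint (23/2,18) outside
  → clear
Obstacle 2 [(0,23) (8,5) (10,16) (9,24)]:
  edge (0,23)–(8,5): clear
  edge (8,5)–(10,16): clear
  edge (10,16)–(9,24): clear
  edge (9,24)–(0,23): clear
  midpoint (23/2,18) outside
  → clear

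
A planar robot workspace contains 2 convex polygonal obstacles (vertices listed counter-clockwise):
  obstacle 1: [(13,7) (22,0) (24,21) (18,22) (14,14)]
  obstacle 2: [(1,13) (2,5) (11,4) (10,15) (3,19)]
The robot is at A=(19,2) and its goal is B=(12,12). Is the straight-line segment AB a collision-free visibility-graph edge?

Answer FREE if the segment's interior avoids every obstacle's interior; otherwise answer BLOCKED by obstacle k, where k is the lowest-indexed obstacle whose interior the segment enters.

BLOCKED by obstacle 1

Obstacle 1 [(13,7) (22,0) (24,21) (18,22) (14,14)]:
  edge (13,7)–(22,0): crosses AB
  edge (22,0)–(24,21): clear
  edge (24,21)–(18,22): clear
  edge (18,22)–(14,14): clear
  edge (14,14)–(13,7): crosses AB
  → BLOCKED
Obstacle 2 [(1,13) (2,5) (11,4) (10,15) (3,19)]:
  edge (1,13)–(2,5): clear
  edge (2,5)–(11,4): clear
  edge (11,4)–(10,15): clear
  edge (10,15)–(3,19): clear
  edge (3,19)–(1,13): clear
  midpoint (31/2,7) outside
  → clear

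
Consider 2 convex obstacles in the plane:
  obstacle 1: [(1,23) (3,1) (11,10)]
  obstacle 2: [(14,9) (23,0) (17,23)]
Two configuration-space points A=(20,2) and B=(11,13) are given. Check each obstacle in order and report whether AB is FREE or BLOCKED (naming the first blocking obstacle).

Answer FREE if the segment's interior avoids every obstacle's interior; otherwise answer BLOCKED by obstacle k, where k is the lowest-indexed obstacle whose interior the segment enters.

Obstacle 1 [(1,23) (3,1) (11,10)]:
  edge (1,23)–(3,1): clear
  edge (3,1)–(11,10): clear
  edge (11,10)–(1,23): clear
  midpoint (31/2,15/2) outside
  → clear
Obstacle 2 [(14,9) (23,0) (17,23)]:
  edge (14,9)–(23,0): crosses AB
  edge (23,0)–(17,23): clear
  edge (17,23)–(14,9): crosses AB
  → BLOCKED

BLOCKED by obstacle 2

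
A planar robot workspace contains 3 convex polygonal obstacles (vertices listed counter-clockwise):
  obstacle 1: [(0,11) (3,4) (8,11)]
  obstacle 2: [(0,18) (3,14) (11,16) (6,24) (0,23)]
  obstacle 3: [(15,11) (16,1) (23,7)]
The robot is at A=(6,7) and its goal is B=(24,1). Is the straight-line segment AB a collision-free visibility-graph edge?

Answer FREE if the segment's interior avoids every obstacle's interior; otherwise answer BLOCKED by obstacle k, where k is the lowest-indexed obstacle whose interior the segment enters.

Obstacle 1 [(0,11) (3,4) (8,11)]:
  edge (0,11)–(3,4): clear
  edge (3,4)–(8,11): clear
  edge (8,11)–(0,11): clear
  midpoint (15,4) outside
  → clear
Obstacle 2 [(0,18) (3,14) (11,16) (6,24) (0,23)]:
  edge (0,18)–(3,14): clear
  edge (3,14)–(11,16): clear
  edge (11,16)–(6,24): clear
  edge (6,24)–(0,23): clear
  edge (0,23)–(0,18): clear
  midpoint (15,4) outside
  → clear
Obstacle 3 [(15,11) (16,1) (23,7)]:
  edge (15,11)–(16,1): crosses AB
  edge (16,1)–(23,7): crosses AB
  edge (23,7)–(15,11): clear
  → BLOCKED

BLOCKED by obstacle 3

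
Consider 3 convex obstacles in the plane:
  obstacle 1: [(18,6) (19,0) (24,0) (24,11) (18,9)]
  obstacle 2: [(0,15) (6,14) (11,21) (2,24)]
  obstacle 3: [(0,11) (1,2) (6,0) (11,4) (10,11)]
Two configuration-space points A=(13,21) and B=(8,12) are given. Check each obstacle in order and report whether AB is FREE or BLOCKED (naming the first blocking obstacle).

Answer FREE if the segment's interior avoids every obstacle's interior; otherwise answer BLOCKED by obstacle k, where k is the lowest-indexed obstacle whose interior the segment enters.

FREE

Obstacle 1 [(18,6) (19,0) (24,0) (24,11) (18,9)]:
  edge (18,6)–(19,0): clear
  edge (19,0)–(24,0): clear
  edge (24,0)–(24,11): clear
  edge (24,11)–(18,9): clear
  edge (18,9)–(18,6): clear
  midpoint (21/2,33/2) outside
  → clear
Obstacle 2 [(0,15) (6,14) (11,21) (2,24)]:
  edge (0,15)–(6,14): clear
  edge (6,14)–(11,21): clear
  edge (11,21)–(2,24): clear
  edge (2,24)–(0,15): clear
  midpoint (21/2,33/2) outside
  → clear
Obstacle 3 [(0,11) (1,2) (6,0) (11,4) (10,11)]:
  edge (0,11)–(1,2): clear
  edge (1,2)–(6,0): clear
  edge (6,0)–(11,4): clear
  edge (11,4)–(10,11): clear
  edge (10,11)–(0,11): clear
  midpoint (21/2,33/2) outside
  → clear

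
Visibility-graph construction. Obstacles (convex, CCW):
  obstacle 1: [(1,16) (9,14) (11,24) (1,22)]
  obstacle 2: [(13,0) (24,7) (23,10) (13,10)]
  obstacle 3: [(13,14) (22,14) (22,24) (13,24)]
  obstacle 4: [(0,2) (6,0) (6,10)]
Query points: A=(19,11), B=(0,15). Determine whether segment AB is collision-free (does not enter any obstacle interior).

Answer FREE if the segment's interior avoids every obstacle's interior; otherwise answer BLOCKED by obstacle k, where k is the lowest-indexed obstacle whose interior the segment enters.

FREE

Obstacle 1 [(1,16) (9,14) (11,24) (1,22)]:
  edge (1,16)–(9,14): clear
  edge (9,14)–(11,24): clear
  edge (11,24)–(1,22): clear
  edge (1,22)–(1,16): clear
  midpoint (19/2,13) outside
  → clear
Obstacle 2 [(13,0) (24,7) (23,10) (13,10)]:
  edge (13,0)–(24,7): clear
  edge (24,7)–(23,10): clear
  edge (23,10)–(13,10): clear
  edge (13,10)–(13,0): clear
  midpoint (19/2,13) outside
  → clear
Obstacle 3 [(13,14) (22,14) (22,24) (13,24)]:
  edge (13,14)–(22,14): clear
  edge (22,14)–(22,24): clear
  edge (22,24)–(13,24): clear
  edge (13,24)–(13,14): clear
  midpoint (19/2,13) outside
  → clear
Obstacle 4 [(0,2) (6,0) (6,10)]:
  edge (0,2)–(6,0): clear
  edge (6,0)–(6,10): clear
  edge (6,10)–(0,2): clear
  midpoint (19/2,13) outside
  → clear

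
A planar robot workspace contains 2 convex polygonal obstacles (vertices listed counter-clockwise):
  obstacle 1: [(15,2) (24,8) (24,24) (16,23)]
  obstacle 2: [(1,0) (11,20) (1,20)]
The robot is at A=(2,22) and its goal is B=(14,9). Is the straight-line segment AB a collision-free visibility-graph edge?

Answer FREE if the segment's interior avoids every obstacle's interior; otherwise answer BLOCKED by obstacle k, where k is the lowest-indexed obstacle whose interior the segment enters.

Obstacle 1 [(15,2) (24,8) (24,24) (16,23)]:
  edge (15,2)–(24,8): clear
  edge (24,8)–(24,24): clear
  edge (24,24)–(16,23): clear
  edge (16,23)–(15,2): clear
  midpoint (8,31/2) outside
  → clear
Obstacle 2 [(1,0) (11,20) (1,20)]:
  edge (1,0)–(11,20): crosses AB
  edge (11,20)–(1,20): crosses AB
  edge (1,20)–(1,0): clear
  → BLOCKED

BLOCKED by obstacle 2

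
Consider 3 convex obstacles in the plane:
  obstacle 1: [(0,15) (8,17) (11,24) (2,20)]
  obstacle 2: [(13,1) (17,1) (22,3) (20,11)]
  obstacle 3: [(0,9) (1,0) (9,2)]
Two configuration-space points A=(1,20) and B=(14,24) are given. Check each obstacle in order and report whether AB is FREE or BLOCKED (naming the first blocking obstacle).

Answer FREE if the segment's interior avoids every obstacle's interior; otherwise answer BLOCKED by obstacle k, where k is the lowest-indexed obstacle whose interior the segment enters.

BLOCKED by obstacle 1

Obstacle 1 [(0,15) (8,17) (11,24) (2,20)]:
  edge (0,15)–(8,17): clear
  edge (8,17)–(11,24): crosses AB
  edge (11,24)–(2,20): crosses AB
  edge (2,20)–(0,15): clear
  → BLOCKED
Obstacle 2 [(13,1) (17,1) (22,3) (20,11)]:
  edge (13,1)–(17,1): clear
  edge (17,1)–(22,3): clear
  edge (22,3)–(20,11): clear
  edge (20,11)–(13,1): clear
  midpoint (15/2,22) outside
  → clear
Obstacle 3 [(0,9) (1,0) (9,2)]:
  edge (0,9)–(1,0): clear
  edge (1,0)–(9,2): clear
  edge (9,2)–(0,9): clear
  midpoint (15/2,22) outside
  → clear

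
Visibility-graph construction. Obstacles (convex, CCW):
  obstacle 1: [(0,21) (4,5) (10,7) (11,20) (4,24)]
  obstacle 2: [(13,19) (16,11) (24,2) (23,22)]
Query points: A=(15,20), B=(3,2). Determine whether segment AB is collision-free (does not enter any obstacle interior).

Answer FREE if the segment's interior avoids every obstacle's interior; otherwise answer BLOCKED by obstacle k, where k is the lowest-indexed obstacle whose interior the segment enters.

Obstacle 1 [(0,21) (4,5) (10,7) (11,20) (4,24)]:
  edge (0,21)–(4,5): clear
  edge (4,5)–(10,7): crosses AB
  edge (10,7)–(11,20): crosses AB
  edge (11,20)–(4,24): clear
  edge (4,24)–(0,21): clear
  → BLOCKED
Obstacle 2 [(13,19) (16,11) (24,2) (23,22)]:
  edge (13,19)–(16,11): crosses AB
  edge (16,11)–(24,2): clear
  edge (24,2)–(23,22): clear
  edge (23,22)–(13,19): crosses AB
  → BLOCKED

BLOCKED by obstacle 1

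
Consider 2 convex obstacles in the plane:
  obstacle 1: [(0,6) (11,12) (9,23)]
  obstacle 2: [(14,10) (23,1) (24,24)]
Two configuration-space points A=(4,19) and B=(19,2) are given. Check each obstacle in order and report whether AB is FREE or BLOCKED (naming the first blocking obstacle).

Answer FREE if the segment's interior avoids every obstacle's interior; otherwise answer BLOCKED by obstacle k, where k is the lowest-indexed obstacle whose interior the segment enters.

Obstacle 1 [(0,6) (11,12) (9,23)]:
  edge (0,6)–(11,12): crosses AB
  edge (11,12)–(9,23): clear
  edge (9,23)–(0,6): crosses AB
  → BLOCKED
Obstacle 2 [(14,10) (23,1) (24,24)]:
  edge (14,10)–(23,1): clear
  edge (23,1)–(24,24): clear
  edge (24,24)–(14,10): clear
  midpoint (23/2,21/2) outside
  → clear

BLOCKED by obstacle 1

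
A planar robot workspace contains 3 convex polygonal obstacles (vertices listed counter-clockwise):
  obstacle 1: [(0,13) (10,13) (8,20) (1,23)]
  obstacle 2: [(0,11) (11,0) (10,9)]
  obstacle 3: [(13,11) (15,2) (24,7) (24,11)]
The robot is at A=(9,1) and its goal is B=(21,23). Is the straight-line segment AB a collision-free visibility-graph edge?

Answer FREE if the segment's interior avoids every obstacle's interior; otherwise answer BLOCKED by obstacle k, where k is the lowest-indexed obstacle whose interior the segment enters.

Obstacle 1 [(0,13) (10,13) (8,20) (1,23)]:
  edge (0,13)–(10,13): clear
  edge (10,13)–(8,20): clear
  edge (8,20)–(1,23): clear
  edge (1,23)–(0,13): clear
  midpoint (15,12) outside
  → clear
Obstacle 2 [(0,11) (11,0) (10,9)]:
  edge (0,11)–(11,0): crosses AB
  edge (11,0)–(10,9): crosses AB
  edge (10,9)–(0,11): clear
  → BLOCKED
Obstacle 3 [(13,11) (15,2) (24,7) (24,11)]:
  edge (13,11)–(15,2): crosses AB
  edge (15,2)–(24,7): clear
  edge (24,7)–(24,11): clear
  edge (24,11)–(13,11): crosses AB
  → BLOCKED

BLOCKED by obstacle 2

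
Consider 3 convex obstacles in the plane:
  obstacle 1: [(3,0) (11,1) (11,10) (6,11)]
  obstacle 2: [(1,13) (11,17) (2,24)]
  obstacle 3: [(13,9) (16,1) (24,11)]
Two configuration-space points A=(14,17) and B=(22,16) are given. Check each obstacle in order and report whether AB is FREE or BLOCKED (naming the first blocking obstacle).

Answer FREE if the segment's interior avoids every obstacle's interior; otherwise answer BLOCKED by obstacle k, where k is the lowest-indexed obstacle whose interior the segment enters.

FREE

Obstacle 1 [(3,0) (11,1) (11,10) (6,11)]:
  edge (3,0)–(11,1): clear
  edge (11,1)–(11,10): clear
  edge (11,10)–(6,11): clear
  edge (6,11)–(3,0): clear
  midpoint (18,33/2) outside
  → clear
Obstacle 2 [(1,13) (11,17) (2,24)]:
  edge (1,13)–(11,17): clear
  edge (11,17)–(2,24): clear
  edge (2,24)–(1,13): clear
  midpoint (18,33/2) outside
  → clear
Obstacle 3 [(13,9) (16,1) (24,11)]:
  edge (13,9)–(16,1): clear
  edge (16,1)–(24,11): clear
  edge (24,11)–(13,9): clear
  midpoint (18,33/2) outside
  → clear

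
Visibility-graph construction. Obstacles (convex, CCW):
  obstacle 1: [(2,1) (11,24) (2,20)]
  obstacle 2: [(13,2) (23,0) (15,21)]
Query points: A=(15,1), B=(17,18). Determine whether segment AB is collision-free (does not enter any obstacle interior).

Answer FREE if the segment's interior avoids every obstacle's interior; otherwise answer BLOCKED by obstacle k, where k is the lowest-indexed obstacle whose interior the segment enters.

BLOCKED by obstacle 2

Obstacle 1 [(2,1) (11,24) (2,20)]:
  edge (2,1)–(11,24): clear
  edge (11,24)–(2,20): clear
  edge (2,20)–(2,1): clear
  midpoint (16,19/2) outside
  → clear
Obstacle 2 [(13,2) (23,0) (15,21)]:
  edge (13,2)–(23,0): crosses AB
  edge (23,0)–(15,21): crosses AB
  edge (15,21)–(13,2): clear
  → BLOCKED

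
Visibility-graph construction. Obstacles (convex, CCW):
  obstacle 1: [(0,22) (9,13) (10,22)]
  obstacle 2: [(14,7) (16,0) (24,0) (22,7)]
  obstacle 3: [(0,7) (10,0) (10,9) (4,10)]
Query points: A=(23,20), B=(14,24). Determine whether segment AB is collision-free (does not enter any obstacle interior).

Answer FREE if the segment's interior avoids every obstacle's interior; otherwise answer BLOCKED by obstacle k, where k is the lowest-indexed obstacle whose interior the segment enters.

Obstacle 1 [(0,22) (9,13) (10,22)]:
  edge (0,22)–(9,13): clear
  edge (9,13)–(10,22): clear
  edge (10,22)–(0,22): clear
  midpoint (37/2,22) outside
  → clear
Obstacle 2 [(14,7) (16,0) (24,0) (22,7)]:
  edge (14,7)–(16,0): clear
  edge (16,0)–(24,0): clear
  edge (24,0)–(22,7): clear
  edge (22,7)–(14,7): clear
  midpoint (37/2,22) outside
  → clear
Obstacle 3 [(0,7) (10,0) (10,9) (4,10)]:
  edge (0,7)–(10,0): clear
  edge (10,0)–(10,9): clear
  edge (10,9)–(4,10): clear
  edge (4,10)–(0,7): clear
  midpoint (37/2,22) outside
  → clear

FREE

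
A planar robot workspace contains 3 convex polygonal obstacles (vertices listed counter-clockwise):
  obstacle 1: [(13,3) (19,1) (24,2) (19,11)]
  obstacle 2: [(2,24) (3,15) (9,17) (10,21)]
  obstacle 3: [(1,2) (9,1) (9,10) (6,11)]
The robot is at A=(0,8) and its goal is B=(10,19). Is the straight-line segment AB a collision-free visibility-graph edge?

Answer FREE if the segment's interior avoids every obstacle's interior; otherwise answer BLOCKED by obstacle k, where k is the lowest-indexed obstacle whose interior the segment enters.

BLOCKED by obstacle 2

Obstacle 1 [(13,3) (19,1) (24,2) (19,11)]:
  edge (13,3)–(19,1): clear
  edge (19,1)–(24,2): clear
  edge (24,2)–(19,11): clear
  edge (19,11)–(13,3): clear
  midpoint (5,27/2) outside
  → clear
Obstacle 2 [(2,24) (3,15) (9,17) (10,21)]:
  edge (2,24)–(3,15): clear
  edge (3,15)–(9,17): crosses AB
  edge (9,17)–(10,21): crosses AB
  edge (10,21)–(2,24): clear
  → BLOCKED
Obstacle 3 [(1,2) (9,1) (9,10) (6,11)]:
  edge (1,2)–(9,1): clear
  edge (9,1)–(9,10): clear
  edge (9,10)–(6,11): clear
  edge (6,11)–(1,2): clear
  midpoint (5,27/2) outside
  → clear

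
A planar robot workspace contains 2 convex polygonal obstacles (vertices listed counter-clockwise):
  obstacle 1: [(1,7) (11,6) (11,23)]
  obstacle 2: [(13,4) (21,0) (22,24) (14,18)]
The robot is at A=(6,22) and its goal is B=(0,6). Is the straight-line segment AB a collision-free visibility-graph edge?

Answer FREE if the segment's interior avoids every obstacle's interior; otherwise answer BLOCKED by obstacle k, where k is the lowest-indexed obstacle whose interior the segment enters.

Obstacle 1 [(1,7) (11,6) (11,23)]:
  edge (1,7)–(11,6): clear
  edge (11,6)–(11,23): clear
  edge (11,23)–(1,7): clear
  midpoint (3,14) outside
  → clear
Obstacle 2 [(13,4) (21,0) (22,24) (14,18)]:
  edge (13,4)–(21,0): clear
  edge (21,0)–(22,24): clear
  edge (22,24)–(14,18): clear
  edge (14,18)–(13,4): clear
  midpoint (3,14) outside
  → clear

FREE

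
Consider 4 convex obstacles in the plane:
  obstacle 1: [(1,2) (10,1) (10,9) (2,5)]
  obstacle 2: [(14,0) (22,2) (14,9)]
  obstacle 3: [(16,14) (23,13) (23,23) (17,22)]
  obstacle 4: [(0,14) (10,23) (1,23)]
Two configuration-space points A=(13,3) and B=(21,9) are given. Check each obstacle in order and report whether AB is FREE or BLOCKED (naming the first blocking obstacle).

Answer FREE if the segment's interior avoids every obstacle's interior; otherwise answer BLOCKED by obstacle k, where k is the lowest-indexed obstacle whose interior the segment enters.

Obstacle 1 [(1,2) (10,1) (10,9) (2,5)]:
  edge (1,2)–(10,1): clear
  edge (10,1)–(10,9): clear
  edge (10,9)–(2,5): clear
  edge (2,5)–(1,2): clear
  midpoint (17,6) outside
  → clear
Obstacle 2 [(14,0) (22,2) (14,9)]:
  edge (14,0)–(22,2): clear
  edge (22,2)–(14,9): crosses AB
  edge (14,9)–(14,0): crosses AB
  → BLOCKED
Obstacle 3 [(16,14) (23,13) (23,23) (17,22)]:
  edge (16,14)–(23,13): clear
  edge (23,13)–(23,23): clear
  edge (23,23)–(17,22): clear
  edge (17,22)–(16,14): clear
  midpoint (17,6) outside
  → clear
Obstacle 4 [(0,14) (10,23) (1,23)]:
  edge (0,14)–(10,23): clear
  edge (10,23)–(1,23): clear
  edge (1,23)–(0,14): clear
  midpoint (17,6) outside
  → clear

BLOCKED by obstacle 2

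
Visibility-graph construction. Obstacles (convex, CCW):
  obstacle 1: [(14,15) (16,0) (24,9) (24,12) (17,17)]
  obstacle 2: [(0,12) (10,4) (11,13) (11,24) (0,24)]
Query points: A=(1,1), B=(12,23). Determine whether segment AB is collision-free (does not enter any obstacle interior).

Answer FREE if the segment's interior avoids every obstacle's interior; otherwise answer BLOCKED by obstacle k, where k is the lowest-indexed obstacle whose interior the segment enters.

Obstacle 1 [(14,15) (16,0) (24,9) (24,12) (17,17)]:
  edge (14,15)–(16,0): clear
  edge (16,0)–(24,9): clear
  edge (24,9)–(24,12): clear
  edge (24,12)–(17,17): clear
  edge (17,17)–(14,15): clear
  midpoint (13/2,12) outside
  → clear
Obstacle 2 [(0,12) (10,4) (11,13) (11,24) (0,24)]:
  edge (0,12)–(10,4): crosses AB
  edge (10,4)–(11,13): clear
  edge (11,13)–(11,24): crosses AB
  edge (11,24)–(0,24): clear
  edge (0,24)–(0,12): clear
  → BLOCKED

BLOCKED by obstacle 2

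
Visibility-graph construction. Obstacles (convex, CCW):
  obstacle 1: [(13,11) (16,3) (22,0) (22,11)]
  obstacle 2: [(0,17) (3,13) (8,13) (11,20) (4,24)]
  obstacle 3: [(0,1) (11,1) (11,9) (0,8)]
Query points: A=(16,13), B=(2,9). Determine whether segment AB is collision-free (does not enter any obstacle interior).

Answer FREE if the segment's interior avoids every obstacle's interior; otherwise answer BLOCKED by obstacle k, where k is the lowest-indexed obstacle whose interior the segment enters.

FREE

Obstacle 1 [(13,11) (16,3) (22,0) (22,11)]:
  edge (13,11)–(16,3): clear
  edge (16,3)–(22,0): clear
  edge (22,0)–(22,11): clear
  edge (22,11)–(13,11): clear
  midpoint (9,11) outside
  → clear
Obstacle 2 [(0,17) (3,13) (8,13) (11,20) (4,24)]:
  edge (0,17)–(3,13): clear
  edge (3,13)–(8,13): clear
  edge (8,13)–(11,20): clear
  edge (11,20)–(4,24): clear
  edge (4,24)–(0,17): clear
  midpoint (9,11) outside
  → clear
Obstacle 3 [(0,1) (11,1) (11,9) (0,8)]:
  edge (0,1)–(11,1): clear
  edge (11,1)–(11,9): clear
  edge (11,9)–(0,8): clear
  edge (0,8)–(0,1): clear
  midpoint (9,11) outside
  → clear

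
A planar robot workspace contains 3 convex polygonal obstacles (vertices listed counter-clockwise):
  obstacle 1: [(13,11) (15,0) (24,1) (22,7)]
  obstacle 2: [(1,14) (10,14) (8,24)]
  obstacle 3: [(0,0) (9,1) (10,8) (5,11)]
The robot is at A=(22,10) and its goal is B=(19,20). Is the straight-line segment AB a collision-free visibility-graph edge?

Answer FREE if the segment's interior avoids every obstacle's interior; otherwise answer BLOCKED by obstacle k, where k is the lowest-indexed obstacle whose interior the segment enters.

Obstacle 1 [(13,11) (15,0) (24,1) (22,7)]:
  edge (13,11)–(15,0): clear
  edge (15,0)–(24,1): clear
  edge (24,1)–(22,7): clear
  edge (22,7)–(13,11): clear
  midpoint (41/2,15) outside
  → clear
Obstacle 2 [(1,14) (10,14) (8,24)]:
  edge (1,14)–(10,14): clear
  edge (10,14)–(8,24): clear
  edge (8,24)–(1,14): clear
  midpoint (41/2,15) outside
  → clear
Obstacle 3 [(0,0) (9,1) (10,8) (5,11)]:
  edge (0,0)–(9,1): clear
  edge (9,1)–(10,8): clear
  edge (10,8)–(5,11): clear
  edge (5,11)–(0,0): clear
  midpoint (41/2,15) outside
  → clear

FREE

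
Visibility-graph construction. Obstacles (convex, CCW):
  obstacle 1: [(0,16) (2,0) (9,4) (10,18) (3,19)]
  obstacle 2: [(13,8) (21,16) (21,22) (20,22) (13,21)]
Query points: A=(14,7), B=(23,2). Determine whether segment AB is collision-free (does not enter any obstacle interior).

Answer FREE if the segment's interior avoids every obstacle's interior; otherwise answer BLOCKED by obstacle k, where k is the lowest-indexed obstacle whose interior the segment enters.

FREE

Obstacle 1 [(0,16) (2,0) (9,4) (10,18) (3,19)]:
  edge (0,16)–(2,0): clear
  edge (2,0)–(9,4): clear
  edge (9,4)–(10,18): clear
  edge (10,18)–(3,19): clear
  edge (3,19)–(0,16): clear
  midpoint (37/2,9/2) outside
  → clear
Obstacle 2 [(13,8) (21,16) (21,22) (20,22) (13,21)]:
  edge (13,8)–(21,16): clear
  edge (21,16)–(21,22): clear
  edge (21,22)–(20,22): clear
  edge (20,22)–(13,21): clear
  edge (13,21)–(13,8): clear
  midpoint (37/2,9/2) outside
  → clear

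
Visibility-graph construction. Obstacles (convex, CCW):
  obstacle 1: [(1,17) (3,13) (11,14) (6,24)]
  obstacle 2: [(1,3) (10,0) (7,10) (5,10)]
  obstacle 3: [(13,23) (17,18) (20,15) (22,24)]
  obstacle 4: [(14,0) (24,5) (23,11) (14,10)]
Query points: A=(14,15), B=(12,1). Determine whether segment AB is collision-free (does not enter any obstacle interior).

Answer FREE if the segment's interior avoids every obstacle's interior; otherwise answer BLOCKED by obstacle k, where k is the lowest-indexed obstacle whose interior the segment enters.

FREE

Obstacle 1 [(1,17) (3,13) (11,14) (6,24)]:
  edge (1,17)–(3,13): clear
  edge (3,13)–(11,14): clear
  edge (11,14)–(6,24): clear
  edge (6,24)–(1,17): clear
  midpoint (13,8) outside
  → clear
Obstacle 2 [(1,3) (10,0) (7,10) (5,10)]:
  edge (1,3)–(10,0): clear
  edge (10,0)–(7,10): clear
  edge (7,10)–(5,10): clear
  edge (5,10)–(1,3): clear
  midpoint (13,8) outside
  → clear
Obstacle 3 [(13,23) (17,18) (20,15) (22,24)]:
  edge (13,23)–(17,18): clear
  edge (17,18)–(20,15): clear
  edge (20,15)–(22,24): clear
  edge (22,24)–(13,23): clear
  midpoint (13,8) outside
  → clear
Obstacle 4 [(14,0) (24,5) (23,11) (14,10)]:
  edge (14,0)–(24,5): clear
  edge (24,5)–(23,11): clear
  edge (23,11)–(14,10): clear
  edge (14,10)–(14,0): clear
  midpoint (13,8) outside
  → clear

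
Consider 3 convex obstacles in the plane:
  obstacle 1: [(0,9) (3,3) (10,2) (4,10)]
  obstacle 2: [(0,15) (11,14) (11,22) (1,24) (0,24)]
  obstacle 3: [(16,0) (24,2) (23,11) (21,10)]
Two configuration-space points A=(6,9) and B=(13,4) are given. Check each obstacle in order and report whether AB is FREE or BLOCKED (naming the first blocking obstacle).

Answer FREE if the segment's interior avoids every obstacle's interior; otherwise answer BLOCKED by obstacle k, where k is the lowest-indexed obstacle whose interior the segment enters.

FREE

Obstacle 1 [(0,9) (3,3) (10,2) (4,10)]:
  edge (0,9)–(3,3): clear
  edge (3,3)–(10,2): clear
  edge (10,2)–(4,10): clear
  edge (4,10)–(0,9): clear
  midpoint (19/2,13/2) outside
  → clear
Obstacle 2 [(0,15) (11,14) (11,22) (1,24) (0,24)]:
  edge (0,15)–(11,14): clear
  edge (11,14)–(11,22): clear
  edge (11,22)–(1,24): clear
  edge (1,24)–(0,24): clear
  edge (0,24)–(0,15): clear
  midpoint (19/2,13/2) outside
  → clear
Obstacle 3 [(16,0) (24,2) (23,11) (21,10)]:
  edge (16,0)–(24,2): clear
  edge (24,2)–(23,11): clear
  edge (23,11)–(21,10): clear
  edge (21,10)–(16,0): clear
  midpoint (19/2,13/2) outside
  → clear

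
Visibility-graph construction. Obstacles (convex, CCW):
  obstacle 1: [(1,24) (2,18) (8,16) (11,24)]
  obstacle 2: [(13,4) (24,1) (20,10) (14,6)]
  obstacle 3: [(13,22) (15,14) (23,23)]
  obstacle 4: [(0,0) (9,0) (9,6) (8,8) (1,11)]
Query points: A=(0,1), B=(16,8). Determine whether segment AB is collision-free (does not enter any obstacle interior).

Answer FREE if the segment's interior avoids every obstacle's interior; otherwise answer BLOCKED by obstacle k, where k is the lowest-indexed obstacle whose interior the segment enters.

Obstacle 1 [(1,24) (2,18) (8,16) (11,24)]:
  edge (1,24)–(2,18): clear
  edge (2,18)–(8,16): clear
  edge (8,16)–(11,24): clear
  edge (11,24)–(1,24): clear
  midpoint (8,9/2) outside
  → clear
Obstacle 2 [(13,4) (24,1) (20,10) (14,6)]:
  edge (13,4)–(24,1): clear
  edge (24,1)–(20,10): clear
  edge (20,10)–(14,6): clear
  edge (14,6)–(13,4): clear
  midpoint (8,9/2) outside
  → clear
Obstacle 3 [(13,22) (15,14) (23,23)]:
  edge (13,22)–(15,14): clear
  edge (15,14)–(23,23): clear
  edge (23,23)–(13,22): clear
  midpoint (8,9/2) outside
  → clear
Obstacle 4 [(0,0) (9,0) (9,6) (8,8) (1,11)]:
  edge (0,0)–(9,0): clear
  edge (9,0)–(9,6): crosses AB
  edge (9,6)–(8,8): clear
  edge (8,8)–(1,11): clear
  edge (1,11)–(0,0): crosses AB
  → BLOCKED

BLOCKED by obstacle 4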